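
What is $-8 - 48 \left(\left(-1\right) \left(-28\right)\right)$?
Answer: $-1352$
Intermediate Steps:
$-8 - 48 \left(\left(-1\right) \left(-28\right)\right) = -8 - 1344 = -1352$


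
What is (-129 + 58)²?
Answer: 5041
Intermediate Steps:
(-129 + 58)² = (-71)² = 5041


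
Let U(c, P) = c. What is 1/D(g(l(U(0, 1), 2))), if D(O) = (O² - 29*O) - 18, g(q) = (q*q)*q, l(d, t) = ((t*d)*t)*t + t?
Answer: -1/186 ≈ -0.0053763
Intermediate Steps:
l(d, t) = t + d*t³ (l(d, t) = ((d*t)*t)*t + t = (d*t²)*t + t = d*t³ + t = t + d*t³)
g(q) = q³ (g(q) = q²*q = q³)
D(O) = -18 + O² - 29*O
1/D(g(l(U(0, 1), 2))) = 1/(-18 + ((2 + 0*2³)³)² - 29*(2 + 0*2³)³) = 1/(-18 + ((2 + 0*8)³)² - 29*(2 + 0*8)³) = 1/(-18 + ((2 + 0)³)² - 29*(2 + 0)³) = 1/(-18 + (2³)² - 29*2³) = 1/(-18 + 8² - 29*8) = 1/(-18 + 64 - 232) = 1/(-186) = -1/186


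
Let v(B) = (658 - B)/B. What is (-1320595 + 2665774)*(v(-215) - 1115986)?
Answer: -322759374612477/215 ≈ -1.5012e+12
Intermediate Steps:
v(B) = (658 - B)/B
(-1320595 + 2665774)*(v(-215) - 1115986) = (-1320595 + 2665774)*((658 - 1*(-215))/(-215) - 1115986) = 1345179*(-(658 + 215)/215 - 1115986) = 1345179*(-1/215*873 - 1115986) = 1345179*(-873/215 - 1115986) = 1345179*(-239937863/215) = -322759374612477/215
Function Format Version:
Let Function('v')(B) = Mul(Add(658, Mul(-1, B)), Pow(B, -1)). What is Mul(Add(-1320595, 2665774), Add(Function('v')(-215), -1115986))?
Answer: Rational(-322759374612477, 215) ≈ -1.5012e+12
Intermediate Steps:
Function('v')(B) = Mul(Pow(B, -1), Add(658, Mul(-1, B)))
Mul(Add(-1320595, 2665774), Add(Function('v')(-215), -1115986)) = Mul(Add(-1320595, 2665774), Add(Mul(Pow(-215, -1), Add(658, Mul(-1, -215))), -1115986)) = Mul(1345179, Add(Mul(Rational(-1, 215), Add(658, 215)), -1115986)) = Mul(1345179, Add(Mul(Rational(-1, 215), 873), -1115986)) = Mul(1345179, Add(Rational(-873, 215), -1115986)) = Mul(1345179, Rational(-239937863, 215)) = Rational(-322759374612477, 215)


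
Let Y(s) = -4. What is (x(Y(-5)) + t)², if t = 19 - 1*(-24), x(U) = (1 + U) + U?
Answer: 1296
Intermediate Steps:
x(U) = 1 + 2*U
t = 43 (t = 19 + 24 = 43)
(x(Y(-5)) + t)² = ((1 + 2*(-4)) + 43)² = ((1 - 8) + 43)² = (-7 + 43)² = 36² = 1296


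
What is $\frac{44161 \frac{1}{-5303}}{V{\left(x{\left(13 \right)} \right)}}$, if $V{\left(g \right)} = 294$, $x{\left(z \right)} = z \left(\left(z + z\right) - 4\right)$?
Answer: $- \frac{44161}{1559082} \approx -0.028325$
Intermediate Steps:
$x{\left(z \right)} = z \left(-4 + 2 z\right)$ ($x{\left(z \right)} = z \left(2 z - 4\right) = z \left(-4 + 2 z\right)$)
$\frac{44161 \frac{1}{-5303}}{V{\left(x{\left(13 \right)} \right)}} = \frac{44161 \frac{1}{-5303}}{294} = 44161 \left(- \frac{1}{5303}\right) \frac{1}{294} = \left(- \frac{44161}{5303}\right) \frac{1}{294} = - \frac{44161}{1559082}$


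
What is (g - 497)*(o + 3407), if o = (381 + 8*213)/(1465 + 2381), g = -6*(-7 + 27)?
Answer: -2695345373/1282 ≈ -2.1025e+6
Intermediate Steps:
g = -120 (g = -6*20 = -120)
o = 695/1282 (o = (381 + 1704)/3846 = 2085*(1/3846) = 695/1282 ≈ 0.54212)
(g - 497)*(o + 3407) = (-120 - 497)*(695/1282 + 3407) = -617*4368469/1282 = -2695345373/1282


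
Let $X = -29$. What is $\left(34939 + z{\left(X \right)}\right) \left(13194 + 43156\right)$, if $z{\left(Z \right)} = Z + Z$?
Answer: $1965544350$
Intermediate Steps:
$z{\left(Z \right)} = 2 Z$
$\left(34939 + z{\left(X \right)}\right) \left(13194 + 43156\right) = \left(34939 + 2 \left(-29\right)\right) \left(13194 + 43156\right) = \left(34939 - 58\right) 56350 = 34881 \cdot 56350 = 1965544350$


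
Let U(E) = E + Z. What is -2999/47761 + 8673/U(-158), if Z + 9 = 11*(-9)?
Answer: -59289841/1814918 ≈ -32.668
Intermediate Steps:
Z = -108 (Z = -9 + 11*(-9) = -9 - 99 = -108)
U(E) = -108 + E (U(E) = E - 108 = -108 + E)
-2999/47761 + 8673/U(-158) = -2999/47761 + 8673/(-108 - 158) = -2999*1/47761 + 8673/(-266) = -2999/47761 + 8673*(-1/266) = -2999/47761 - 1239/38 = -59289841/1814918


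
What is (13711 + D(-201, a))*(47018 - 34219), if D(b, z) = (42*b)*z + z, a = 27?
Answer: -2741494604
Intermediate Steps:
D(b, z) = z + 42*b*z (D(b, z) = 42*b*z + z = z + 42*b*z)
(13711 + D(-201, a))*(47018 - 34219) = (13711 + 27*(1 + 42*(-201)))*(47018 - 34219) = (13711 + 27*(1 - 8442))*12799 = (13711 + 27*(-8441))*12799 = (13711 - 227907)*12799 = -214196*12799 = -2741494604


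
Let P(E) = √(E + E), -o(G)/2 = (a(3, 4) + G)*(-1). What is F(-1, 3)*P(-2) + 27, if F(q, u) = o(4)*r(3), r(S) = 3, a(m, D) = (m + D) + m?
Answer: 27 + 168*I ≈ 27.0 + 168.0*I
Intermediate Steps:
a(m, D) = D + 2*m (a(m, D) = (D + m) + m = D + 2*m)
o(G) = 20 + 2*G (o(G) = -2*((4 + 2*3) + G)*(-1) = -2*((4 + 6) + G)*(-1) = -2*(10 + G)*(-1) = -2*(-10 - G) = 20 + 2*G)
P(E) = √2*√E (P(E) = √(2*E) = √2*√E)
F(q, u) = 84 (F(q, u) = (20 + 2*4)*3 = (20 + 8)*3 = 28*3 = 84)
F(-1, 3)*P(-2) + 27 = 84*(√2*√(-2)) + 27 = 84*(√2*(I*√2)) + 27 = 84*(2*I) + 27 = 168*I + 27 = 27 + 168*I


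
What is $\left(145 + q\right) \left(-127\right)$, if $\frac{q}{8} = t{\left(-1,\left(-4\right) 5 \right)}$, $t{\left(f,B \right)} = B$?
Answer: $1905$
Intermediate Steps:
$q = -160$ ($q = 8 \left(\left(-4\right) 5\right) = 8 \left(-20\right) = -160$)
$\left(145 + q\right) \left(-127\right) = \left(145 - 160\right) \left(-127\right) = \left(-15\right) \left(-127\right) = 1905$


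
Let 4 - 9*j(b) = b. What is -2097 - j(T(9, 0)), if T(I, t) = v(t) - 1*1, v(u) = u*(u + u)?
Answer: -18878/9 ≈ -2097.6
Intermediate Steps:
v(u) = 2*u**2 (v(u) = u*(2*u) = 2*u**2)
T(I, t) = -1 + 2*t**2 (T(I, t) = 2*t**2 - 1*1 = 2*t**2 - 1 = -1 + 2*t**2)
j(b) = 4/9 - b/9
-2097 - j(T(9, 0)) = -2097 - (4/9 - (-1 + 2*0**2)/9) = -2097 - (4/9 - (-1 + 2*0)/9) = -2097 - (4/9 - (-1 + 0)/9) = -2097 - (4/9 - 1/9*(-1)) = -2097 - (4/9 + 1/9) = -2097 - 1*5/9 = -2097 - 5/9 = -18878/9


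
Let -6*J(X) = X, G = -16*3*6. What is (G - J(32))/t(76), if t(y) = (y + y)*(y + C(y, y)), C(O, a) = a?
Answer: -53/4332 ≈ -0.012235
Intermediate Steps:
G = -288 (G = -48*6 = -288)
J(X) = -X/6
t(y) = 4*y² (t(y) = (y + y)*(y + y) = (2*y)*(2*y) = 4*y²)
(G - J(32))/t(76) = (-288 - (-1)*32/6)/((4*76²)) = (-288 - 1*(-16/3))/((4*5776)) = (-288 + 16/3)/23104 = -848/3*1/23104 = -53/4332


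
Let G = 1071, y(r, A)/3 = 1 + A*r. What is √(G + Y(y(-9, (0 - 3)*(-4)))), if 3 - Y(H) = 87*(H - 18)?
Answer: √30567 ≈ 174.83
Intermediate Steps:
y(r, A) = 3 + 3*A*r (y(r, A) = 3*(1 + A*r) = 3 + 3*A*r)
Y(H) = 1569 - 87*H (Y(H) = 3 - 87*(H - 18) = 3 - 87*(-18 + H) = 3 - (-1566 + 87*H) = 3 + (1566 - 87*H) = 1569 - 87*H)
√(G + Y(y(-9, (0 - 3)*(-4)))) = √(1071 + (1569 - 87*(3 + 3*((0 - 3)*(-4))*(-9)))) = √(1071 + (1569 - 87*(3 + 3*(-3*(-4))*(-9)))) = √(1071 + (1569 - 87*(3 + 3*12*(-9)))) = √(1071 + (1569 - 87*(3 - 324))) = √(1071 + (1569 - 87*(-321))) = √(1071 + (1569 + 27927)) = √(1071 + 29496) = √30567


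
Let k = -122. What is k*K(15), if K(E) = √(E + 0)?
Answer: -122*√15 ≈ -472.50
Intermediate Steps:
K(E) = √E
k*K(15) = -122*√15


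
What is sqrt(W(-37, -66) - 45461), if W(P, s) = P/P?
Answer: 2*I*sqrt(11365) ≈ 213.21*I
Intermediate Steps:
W(P, s) = 1
sqrt(W(-37, -66) - 45461) = sqrt(1 - 45461) = sqrt(-45460) = 2*I*sqrt(11365)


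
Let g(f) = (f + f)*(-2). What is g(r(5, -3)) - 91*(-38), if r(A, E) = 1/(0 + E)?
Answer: 10378/3 ≈ 3459.3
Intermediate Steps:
r(A, E) = 1/E
g(f) = -4*f (g(f) = (2*f)*(-2) = -4*f)
g(r(5, -3)) - 91*(-38) = -4/(-3) - 91*(-38) = -4*(-⅓) + 3458 = 4/3 + 3458 = 10378/3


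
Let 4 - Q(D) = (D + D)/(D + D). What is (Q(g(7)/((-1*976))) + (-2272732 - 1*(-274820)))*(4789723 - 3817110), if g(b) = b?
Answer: -1943192266217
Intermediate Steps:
Q(D) = 3 (Q(D) = 4 - (D + D)/(D + D) = 4 - 2*D/(2*D) = 4 - 2*D*1/(2*D) = 4 - 1*1 = 4 - 1 = 3)
(Q(g(7)/((-1*976))) + (-2272732 - 1*(-274820)))*(4789723 - 3817110) = (3 + (-2272732 - 1*(-274820)))*(4789723 - 3817110) = (3 + (-2272732 + 274820))*972613 = (3 - 1997912)*972613 = -1997909*972613 = -1943192266217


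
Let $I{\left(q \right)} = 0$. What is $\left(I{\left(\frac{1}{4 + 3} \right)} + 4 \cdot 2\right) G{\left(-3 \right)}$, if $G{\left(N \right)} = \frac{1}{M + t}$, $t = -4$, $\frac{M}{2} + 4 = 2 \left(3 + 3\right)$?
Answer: $\frac{2}{3} \approx 0.66667$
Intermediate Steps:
$M = 16$ ($M = -8 + 2 \cdot 2 \left(3 + 3\right) = -8 + 2 \cdot 2 \cdot 6 = -8 + 2 \cdot 12 = -8 + 24 = 16$)
$G{\left(N \right)} = \frac{1}{12}$ ($G{\left(N \right)} = \frac{1}{16 - 4} = \frac{1}{12}$)
$\left(I{\left(\frac{1}{4 + 3} \right)} + 4 \cdot 2\right) G{\left(-3 \right)} = \left(0 + 4 \cdot 2\right) \frac{1}{12} = \left(0 + 8\right) \frac{1}{12} = 8 \cdot \frac{1}{12} = \frac{2}{3}$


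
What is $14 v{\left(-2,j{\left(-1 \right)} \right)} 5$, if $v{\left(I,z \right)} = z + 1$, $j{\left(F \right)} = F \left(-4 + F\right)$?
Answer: $420$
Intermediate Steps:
$v{\left(I,z \right)} = 1 + z$
$14 v{\left(-2,j{\left(-1 \right)} \right)} 5 = 14 \left(1 - \left(-4 - 1\right)\right) 5 = 14 \left(1 - -5\right) 5 = 14 \left(1 + 5\right) 5 = 14 \cdot 6 \cdot 5 = 84 \cdot 5 = 420$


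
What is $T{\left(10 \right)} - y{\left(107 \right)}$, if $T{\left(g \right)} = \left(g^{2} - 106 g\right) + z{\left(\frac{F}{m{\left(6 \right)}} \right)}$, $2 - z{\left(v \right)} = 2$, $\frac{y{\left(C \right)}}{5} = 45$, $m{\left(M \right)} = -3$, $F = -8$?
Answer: $-1185$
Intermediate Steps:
$y{\left(C \right)} = 225$ ($y{\left(C \right)} = 5 \cdot 45 = 225$)
$z{\left(v \right)} = 0$ ($z{\left(v \right)} = 2 - 2 = 0$)
$T{\left(g \right)} = g^{2} - 106 g$ ($T{\left(g \right)} = \left(g^{2} - 106 g\right) + 0 = g^{2} - 106 g$)
$T{\left(10 \right)} - y{\left(107 \right)} = 10 \left(-106 + 10\right) - 225 = 10 \left(-96\right) - 225 = -960 - 225 = -1185$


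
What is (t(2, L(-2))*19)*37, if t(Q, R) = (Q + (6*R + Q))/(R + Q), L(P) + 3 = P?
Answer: 18278/3 ≈ 6092.7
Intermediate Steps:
L(P) = -3 + P
t(Q, R) = (2*Q + 6*R)/(Q + R) (t(Q, R) = (Q + (Q + 6*R))/(Q + R) = (2*Q + 6*R)/(Q + R))
(t(2, L(-2))*19)*37 = ((2*(2 + 3*(-3 - 2))/(2 + (-3 - 2)))*19)*37 = ((2*(2 + 3*(-5))/(2 - 5))*19)*37 = ((2*(2 - 15)/(-3))*19)*37 = ((2*(-⅓)*(-13))*19)*37 = ((26/3)*19)*37 = (494/3)*37 = 18278/3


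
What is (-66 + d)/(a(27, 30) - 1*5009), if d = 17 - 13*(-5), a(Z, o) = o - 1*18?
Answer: -16/4997 ≈ -0.0032019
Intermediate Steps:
a(Z, o) = -18 + o (a(Z, o) = o - 18 = -18 + o)
d = 82 (d = 17 + 65 = 82)
(-66 + d)/(a(27, 30) - 1*5009) = (-66 + 82)/((-18 + 30) - 1*5009) = 16/(12 - 5009) = 16/(-4997) = 16*(-1/4997) = -16/4997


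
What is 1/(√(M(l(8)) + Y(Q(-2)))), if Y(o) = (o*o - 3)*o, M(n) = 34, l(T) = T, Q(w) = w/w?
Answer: √2/8 ≈ 0.17678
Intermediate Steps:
Q(w) = 1
Y(o) = o*(-3 + o²) (Y(o) = (o² - 3)*o = (-3 + o²)*o = o*(-3 + o²))
1/(√(M(l(8)) + Y(Q(-2)))) = 1/(√(34 + 1*(-3 + 1²))) = 1/(√(34 + 1*(-3 + 1))) = 1/(√(34 + 1*(-2))) = 1/(√(34 - 2)) = 1/(√32) = 1/(4*√2) = √2/8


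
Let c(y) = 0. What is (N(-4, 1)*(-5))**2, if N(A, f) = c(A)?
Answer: 0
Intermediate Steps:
N(A, f) = 0
(N(-4, 1)*(-5))**2 = (0*(-5))**2 = 0**2 = 0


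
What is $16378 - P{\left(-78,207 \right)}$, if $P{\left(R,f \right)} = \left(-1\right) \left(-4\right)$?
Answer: $16374$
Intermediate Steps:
$P{\left(R,f \right)} = 4$
$16378 - P{\left(-78,207 \right)} = 16378 - 4 = 16374$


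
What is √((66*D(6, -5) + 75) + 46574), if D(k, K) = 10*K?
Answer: √43349 ≈ 208.20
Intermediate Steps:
√((66*D(6, -5) + 75) + 46574) = √((66*(10*(-5)) + 75) + 46574) = √((66*(-50) + 75) + 46574) = √((-3300 + 75) + 46574) = √(-3225 + 46574) = √43349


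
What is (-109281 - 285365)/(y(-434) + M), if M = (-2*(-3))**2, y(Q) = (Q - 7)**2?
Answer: -394646/194517 ≈ -2.0289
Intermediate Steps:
y(Q) = (-7 + Q)**2
M = 36 (M = 6**2 = 36)
(-109281 - 285365)/(y(-434) + M) = (-109281 - 285365)/((-7 - 434)**2 + 36) = -394646/((-441)**2 + 36) = -394646/(194481 + 36) = -394646/194517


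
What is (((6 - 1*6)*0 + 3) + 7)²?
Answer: 100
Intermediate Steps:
(((6 - 1*6)*0 + 3) + 7)² = (((6 - 6)*0 + 3) + 7)² = ((0*0 + 3) + 7)² = ((0 + 3) + 7)² = (3 + 7)² = 10² = 100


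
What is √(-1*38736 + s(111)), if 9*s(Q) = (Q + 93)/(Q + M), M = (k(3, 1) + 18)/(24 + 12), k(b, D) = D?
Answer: 8*I*√9756714990/4015 ≈ 196.81*I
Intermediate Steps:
M = 19/36 (M = (1 + 18)/(24 + 12) = 19/36 ≈ 0.52778)
s(Q) = (93 + Q)/(9*(19/36 + Q)) (s(Q) = ((Q + 93)/(Q + 19/36))/9 = ((93 + Q)/(19/36 + Q))/9 = (93 + Q)/(9*(19/36 + Q)))
√(-1*38736 + s(111)) = √(-1*38736 + 4*(93 + 111)/(19 + 36*111)) = √(-38736 + 4*204/(19 + 3996)) = √(-38736 + 4*204/4015) = √(-38736 + 4*(1/4015)*204) = √(-38736 + 816/4015) = √(-155524224/4015) = 8*I*√9756714990/4015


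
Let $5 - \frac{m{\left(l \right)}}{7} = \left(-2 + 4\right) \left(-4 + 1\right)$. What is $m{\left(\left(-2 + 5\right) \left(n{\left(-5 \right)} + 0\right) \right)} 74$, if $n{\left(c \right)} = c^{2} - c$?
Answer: $5698$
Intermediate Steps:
$m{\left(l \right)} = 77$ ($m{\left(l \right)} = 35 - 7 \left(-2 + 4\right) \left(-4 + 1\right) = 35 - 7 \cdot 2 \left(-3\right) = 35 - -42 = 35 + 42 = 77$)
$m{\left(\left(-2 + 5\right) \left(n{\left(-5 \right)} + 0\right) \right)} 74 = 77 \cdot 74 = 5698$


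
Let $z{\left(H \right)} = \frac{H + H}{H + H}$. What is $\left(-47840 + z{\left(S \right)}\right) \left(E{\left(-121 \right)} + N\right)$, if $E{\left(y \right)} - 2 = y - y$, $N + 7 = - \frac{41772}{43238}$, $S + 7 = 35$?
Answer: $\frac{6170322059}{21619} \approx 2.8541 \cdot 10^{5}$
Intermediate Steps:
$S = 28$ ($S = -7 + 35 = 28$)
$N = - \frac{172219}{21619}$ ($N = -7 - \frac{41772}{43238} = -7 - \frac{20886}{21619} = - \frac{172219}{21619} \approx -7.9661$)
$E{\left(y \right)} = 2$ ($E{\left(y \right)} = 2 + \left(y - y\right) = 2 + 0 = 2$)
$z{\left(H \right)} = 1$ ($z{\left(H \right)} = \frac{2 H}{2 H} = 2 H \frac{1}{2 H} = 1$)
$\left(-47840 + z{\left(S \right)}\right) \left(E{\left(-121 \right)} + N\right) = \left(-47840 + 1\right) \left(2 - \frac{172219}{21619}\right) = \left(-47839\right) \left(- \frac{128981}{21619}\right) = \frac{6170322059}{21619}$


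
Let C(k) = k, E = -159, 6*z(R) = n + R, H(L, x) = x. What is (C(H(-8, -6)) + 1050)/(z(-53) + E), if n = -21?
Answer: -1566/257 ≈ -6.0934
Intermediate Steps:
z(R) = -7/2 + R/6 (z(R) = (-21 + R)/6 = -7/2 + R/6)
(C(H(-8, -6)) + 1050)/(z(-53) + E) = (-6 + 1050)/((-7/2 + (⅙)*(-53)) - 159) = 1044/((-7/2 - 53/6) - 159) = 1044/(-37/3 - 159) = 1044/(-514/3) = 1044*(-3/514) = -1566/257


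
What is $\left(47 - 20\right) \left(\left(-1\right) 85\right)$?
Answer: $-2295$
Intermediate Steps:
$\left(47 - 20\right) \left(\left(-1\right) 85\right) = \left(47 - 20\right) \left(-85\right) = 27 \left(-85\right) = -2295$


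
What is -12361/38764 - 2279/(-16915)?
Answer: -120743159/655693060 ≈ -0.18415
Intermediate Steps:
-12361/38764 - 2279/(-16915) = -12361*1/38764 - 2279*(-1/16915) = -12361/38764 + 2279/16915 = -120743159/655693060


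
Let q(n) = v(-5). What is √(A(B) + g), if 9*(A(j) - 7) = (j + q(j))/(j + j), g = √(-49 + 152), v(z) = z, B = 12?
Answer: √(9114 + 1296*√103)/36 ≈ 4.1450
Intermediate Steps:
q(n) = -5
g = √103 ≈ 10.149
A(j) = 7 + (-5 + j)/(18*j) (A(j) = 7 + ((j - 5)/(j + j))/9 = 7 + ((-5 + j)/((2*j)))/9 = 7 + ((-5 + j)*(1/(2*j)))/9 = 7 + ((-5 + j)/(2*j))/9 = 7 + (-5 + j)/(18*j))
√(A(B) + g) = √((1/18)*(-5 + 127*12)/12 + √103) = √((1/18)*(1/12)*(-5 + 1524) + √103) = √((1/18)*(1/12)*1519 + √103) = √(1519/216 + √103)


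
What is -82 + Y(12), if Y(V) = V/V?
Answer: -81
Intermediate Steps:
Y(V) = 1
-82 + Y(12) = -82 + 1 = -81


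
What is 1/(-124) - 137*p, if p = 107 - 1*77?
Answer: -509641/124 ≈ -4110.0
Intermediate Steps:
p = 30 (p = 107 - 77 = 30)
1/(-124) - 137*p = 1/(-124) - 137*30 = -1/124 - 4110 = -509641/124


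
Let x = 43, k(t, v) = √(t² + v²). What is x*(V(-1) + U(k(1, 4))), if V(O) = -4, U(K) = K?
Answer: -172 + 43*√17 ≈ 5.2935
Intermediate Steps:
x*(V(-1) + U(k(1, 4))) = 43*(-4 + √(1² + 4²)) = 43*(-4 + √(1 + 16)) = 43*(-4 + √17) = -172 + 43*√17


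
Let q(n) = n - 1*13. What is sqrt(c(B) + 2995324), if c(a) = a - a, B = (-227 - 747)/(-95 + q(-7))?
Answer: 2*sqrt(748831) ≈ 1730.7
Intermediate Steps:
q(n) = -13 + n (q(n) = n - 13 = -13 + n)
B = 974/115 (B = (-227 - 747)/(-95 + (-13 - 7)) = -974/(-95 - 20) = -974/(-115) = -974*(-1/115) = 974/115 ≈ 8.4696)
c(a) = 0
sqrt(c(B) + 2995324) = sqrt(0 + 2995324) = sqrt(2995324) = 2*sqrt(748831)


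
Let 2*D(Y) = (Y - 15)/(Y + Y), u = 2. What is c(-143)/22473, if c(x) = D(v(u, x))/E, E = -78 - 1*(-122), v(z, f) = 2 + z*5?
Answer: -1/15820992 ≈ -6.3207e-8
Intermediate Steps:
v(z, f) = 2 + 5*z
D(Y) = (-15 + Y)/(4*Y) (D(Y) = ((Y - 15)/(Y + Y))/2 = ((-15 + Y)/((2*Y)))/2 = ((-15 + Y)*(1/(2*Y)))/2 = ((-15 + Y)/(2*Y))/2 = (-15 + Y)/(4*Y))
E = 44 (E = -78 + 122 = 44)
c(x) = -1/704 (c(x) = ((-15 + (2 + 5*2))/(4*(2 + 5*2)))/44 = ((-15 + (2 + 10))/(4*(2 + 10)))*(1/44) = ((¼)*(-15 + 12)/12)*(1/44) = ((¼)*(1/12)*(-3))*(1/44) = -1/16*1/44 = -1/704)
c(-143)/22473 = -1/704/22473 = -1/704*1/22473 = -1/15820992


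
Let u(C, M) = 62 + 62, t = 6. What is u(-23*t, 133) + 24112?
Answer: 24236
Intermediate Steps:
u(C, M) = 124
u(-23*t, 133) + 24112 = 124 + 24112 = 24236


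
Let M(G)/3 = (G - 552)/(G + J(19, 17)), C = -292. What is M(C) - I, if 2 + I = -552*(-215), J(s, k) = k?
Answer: -32633918/275 ≈ -1.1867e+5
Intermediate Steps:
M(G) = 3*(-552 + G)/(17 + G) (M(G) = 3*((G - 552)/(G + 17)) = 3*((-552 + G)/(17 + G)) = 3*(-552 + G)/(17 + G))
I = 118678 (I = -2 - 552*(-215) = -2 + 118680 = 118678)
M(C) - I = 3*(-552 - 292)/(17 - 292) - 1*118678 = 3*(-844)/(-275) - 118678 = 3*(-1/275)*(-844) - 118678 = 2532/275 - 118678 = -32633918/275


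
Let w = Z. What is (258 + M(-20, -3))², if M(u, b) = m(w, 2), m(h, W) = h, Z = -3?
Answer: 65025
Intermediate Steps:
w = -3
M(u, b) = -3
(258 + M(-20, -3))² = (258 - 3)² = 255² = 65025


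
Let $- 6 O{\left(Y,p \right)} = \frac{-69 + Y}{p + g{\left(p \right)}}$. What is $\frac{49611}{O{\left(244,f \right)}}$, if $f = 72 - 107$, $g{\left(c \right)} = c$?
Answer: $\frac{595332}{5} \approx 1.1907 \cdot 10^{5}$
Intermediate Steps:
$f = -35$
$O{\left(Y,p \right)} = - \frac{-69 + Y}{12 p}$ ($O{\left(Y,p \right)} = - \frac{\left(-69 + Y\right) \frac{1}{p + p}}{6} = - \frac{\left(-69 + Y\right) \frac{1}{2 p}}{6} = - \frac{\frac{1}{2} \frac{1}{p} \left(-69 + Y\right)}{6} = - \frac{-69 + Y}{12 p}$)
$\frac{49611}{O{\left(244,f \right)}} = \frac{49611}{\frac{1}{12} \frac{1}{-35} \left(69 - 244\right)} = \frac{49611}{\frac{1}{12} \left(- \frac{1}{35}\right) \left(69 - 244\right)} = \frac{49611}{\frac{1}{12} \left(- \frac{1}{35}\right) \left(-175\right)} = \frac{49611}{\frac{5}{12}} = 49611 \cdot \frac{12}{5} = \frac{595332}{5}$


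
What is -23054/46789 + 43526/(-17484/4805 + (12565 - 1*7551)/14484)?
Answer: -2286119491442902/172927605467 ≈ -13220.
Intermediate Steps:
-23054/46789 + 43526/(-17484/4805 + (12565 - 1*7551)/14484) = -23054*1/46789 + 43526/(-17484*1/4805 + (12565 - 7551)*(1/14484)) = -23054/46789 + 43526/(-564/155 + 5014*(1/14484)) = -23054/46789 + 43526/(-564/155 + 2507/7242) = -23054/46789 + 43526/(-3695903/1122510) = -23054/46789 + 43526*(-1122510/3695903) = -23054/46789 - 48858370260/3695903 = -2286119491442902/172927605467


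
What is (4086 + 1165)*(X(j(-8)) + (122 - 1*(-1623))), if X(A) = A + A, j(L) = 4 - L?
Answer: 9289019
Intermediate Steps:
X(A) = 2*A
(4086 + 1165)*(X(j(-8)) + (122 - 1*(-1623))) = (4086 + 1165)*(2*(4 - 1*(-8)) + (122 - 1*(-1623))) = 5251*(2*(4 + 8) + (122 + 1623)) = 5251*(2*12 + 1745) = 5251*(24 + 1745) = 5251*1769 = 9289019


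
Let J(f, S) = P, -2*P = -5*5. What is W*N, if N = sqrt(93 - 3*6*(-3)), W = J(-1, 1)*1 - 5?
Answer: 105*sqrt(3)/2 ≈ 90.933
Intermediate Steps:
P = 25/2 (P = -(-5)*5/2 = -1/2*(-25) = 25/2 ≈ 12.500)
J(f, S) = 25/2
W = 15/2 (W = (25/2)*1 - 5 = 25/2 - 5 = 15/2 ≈ 7.5000)
N = 7*sqrt(3) (N = sqrt(93 - 18*(-3)) = sqrt(93 + 54) = sqrt(147) = 7*sqrt(3) ≈ 12.124)
W*N = 15*(7*sqrt(3))/2 = 105*sqrt(3)/2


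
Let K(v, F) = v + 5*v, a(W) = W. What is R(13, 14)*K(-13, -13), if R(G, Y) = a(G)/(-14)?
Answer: 507/7 ≈ 72.429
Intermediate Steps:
R(G, Y) = -G/14 (R(G, Y) = G/(-14) = G*(-1/14) = -G/14)
K(v, F) = 6*v
R(13, 14)*K(-13, -13) = (-1/14*13)*(6*(-13)) = -13/14*(-78) = 507/7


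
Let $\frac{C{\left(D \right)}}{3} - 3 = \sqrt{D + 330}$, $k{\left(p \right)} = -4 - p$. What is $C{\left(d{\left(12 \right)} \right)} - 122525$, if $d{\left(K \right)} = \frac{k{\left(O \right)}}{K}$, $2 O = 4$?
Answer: $-122516 + \frac{3 \sqrt{1318}}{2} \approx -1.2246 \cdot 10^{5}$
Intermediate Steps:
$O = 2$ ($O = \frac{1}{2} \cdot 4 = 2$)
$d{\left(K \right)} = - \frac{6}{K}$ ($d{\left(K \right)} = \frac{-4 - 2}{K} = - \frac{6}{K}$)
$C{\left(D \right)} = 9 + 3 \sqrt{330 + D}$ ($C{\left(D \right)} = 9 + 3 \sqrt{D + 330} = 9 + 3 \sqrt{330 + D}$)
$C{\left(d{\left(12 \right)} \right)} - 122525 = \left(9 + 3 \sqrt{330 - \frac{6}{12}}\right) - 122525 = \left(9 + 3 \sqrt{330 - \frac{1}{2}}\right) - 122525 = \left(9 + 3 \sqrt{\frac{659}{2}}\right) - 122525 = \left(9 + 3 \frac{\sqrt{1318}}{2}\right) - 122525 = \left(9 + \frac{3 \sqrt{1318}}{2}\right) - 122525 = -122516 + \frac{3 \sqrt{1318}}{2}$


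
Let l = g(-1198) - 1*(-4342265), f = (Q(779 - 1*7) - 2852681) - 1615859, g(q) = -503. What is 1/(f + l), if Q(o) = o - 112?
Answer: -1/126118 ≈ -7.9291e-6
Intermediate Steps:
Q(o) = -112 + o
f = -4467880 (f = ((-112 + (779 - 1*7)) - 2852681) - 1615859 = ((-112 + (779 - 7)) - 2852681) - 1615859 = ((-112 + 772) - 2852681) - 1615859 = (660 - 2852681) - 1615859 = -2852021 - 1615859 = -4467880)
l = 4341762 (l = -503 - 1*(-4342265) = -503 + 4342265 = 4341762)
1/(f + l) = 1/(-4467880 + 4341762) = 1/(-126118) = -1/126118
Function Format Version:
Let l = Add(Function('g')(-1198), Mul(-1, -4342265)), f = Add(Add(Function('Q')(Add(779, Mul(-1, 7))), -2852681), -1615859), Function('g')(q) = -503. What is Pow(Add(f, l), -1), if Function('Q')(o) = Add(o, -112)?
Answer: Rational(-1, 126118) ≈ -7.9291e-6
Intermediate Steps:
Function('Q')(o) = Add(-112, o)
f = -4467880 (f = Add(Add(Add(-112, Add(779, Mul(-1, 7))), -2852681), -1615859) = Add(Add(Add(-112, Add(779, -7)), -2852681), -1615859) = Add(Add(Add(-112, 772), -2852681), -1615859) = Add(Add(660, -2852681), -1615859) = Add(-2852021, -1615859) = -4467880)
l = 4341762 (l = Add(-503, Mul(-1, -4342265)) = Add(-503, 4342265) = 4341762)
Pow(Add(f, l), -1) = Pow(Add(-4467880, 4341762), -1) = Pow(-126118, -1) = Rational(-1, 126118)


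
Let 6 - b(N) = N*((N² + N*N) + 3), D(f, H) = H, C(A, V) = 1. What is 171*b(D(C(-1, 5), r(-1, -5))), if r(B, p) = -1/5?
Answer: 141417/125 ≈ 1131.3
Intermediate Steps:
r(B, p) = -⅕ (r(B, p) = -1*⅕ = -⅕)
b(N) = 6 - N*(3 + 2*N²) (b(N) = 6 - N*((N² + N*N) + 3) = 6 - N*((N² + N²) + 3) = 6 - N*(2*N² + 3) = 6 - N*(3 + 2*N²))
171*b(D(C(-1, 5), r(-1, -5))) = 171*(6 - 3*(-⅕) - 2*(-⅕)³) = 171*(6 + ⅗ - 2*(-1/125)) = 171*(6 + ⅗ + 2/125) = 171*(827/125) = 141417/125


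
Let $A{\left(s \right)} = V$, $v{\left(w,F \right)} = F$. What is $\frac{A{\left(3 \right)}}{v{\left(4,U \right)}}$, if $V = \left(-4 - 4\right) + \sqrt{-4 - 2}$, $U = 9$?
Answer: $- \frac{8}{9} + \frac{i \sqrt{6}}{9} \approx -0.88889 + 0.27217 i$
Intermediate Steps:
$V = -8 + i \sqrt{6}$ ($V = -8 + \sqrt{-6} = -8 + i \sqrt{6} \approx -8.0 + 2.4495 i$)
$A{\left(s \right)} = -8 + i \sqrt{6}$
$\frac{A{\left(3 \right)}}{v{\left(4,U \right)}} = \frac{-8 + i \sqrt{6}}{9} = \left(-8 + i \sqrt{6}\right) \frac{1}{9} = - \frac{8}{9} + \frac{i \sqrt{6}}{9}$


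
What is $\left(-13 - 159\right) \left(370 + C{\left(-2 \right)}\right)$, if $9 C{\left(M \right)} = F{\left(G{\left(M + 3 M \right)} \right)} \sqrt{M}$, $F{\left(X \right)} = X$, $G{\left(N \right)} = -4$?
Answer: $-63640 + \frac{688 i \sqrt{2}}{9} \approx -63640.0 + 108.11 i$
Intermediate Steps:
$C{\left(M \right)} = - \frac{4 \sqrt{M}}{9}$ ($C{\left(M \right)} = \frac{\left(-4\right) \sqrt{M}}{9} = - \frac{4 \sqrt{M}}{9}$)
$\left(-13 - 159\right) \left(370 + C{\left(-2 \right)}\right) = \left(-13 - 159\right) \left(370 - \frac{4 \sqrt{-2}}{9}\right) = - 172 \left(370 - \frac{4 i \sqrt{2}}{9}\right) = -63640 + \frac{688 i \sqrt{2}}{9}$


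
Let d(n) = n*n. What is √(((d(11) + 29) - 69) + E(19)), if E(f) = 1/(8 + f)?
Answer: 2*√1641/9 ≈ 9.0021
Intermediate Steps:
d(n) = n²
√(((d(11) + 29) - 69) + E(19)) = √(((11² + 29) - 69) + 1/(8 + 19)) = √(((121 + 29) - 69) + 1/27) = √((150 - 69) + 1/27) = √(81 + 1/27) = √(2188/27) = 2*√1641/9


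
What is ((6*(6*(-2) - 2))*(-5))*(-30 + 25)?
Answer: -2100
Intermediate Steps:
((6*(6*(-2) - 2))*(-5))*(-30 + 25) = ((6*(-12 - 2))*(-5))*(-5) = ((6*(-14))*(-5))*(-5) = -84*(-5)*(-5) = 420*(-5) = -2100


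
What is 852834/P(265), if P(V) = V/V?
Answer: 852834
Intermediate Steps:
P(V) = 1
852834/P(265) = 852834/1 = 852834*1 = 852834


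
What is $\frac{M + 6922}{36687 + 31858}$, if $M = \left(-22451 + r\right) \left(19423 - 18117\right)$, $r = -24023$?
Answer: $- \frac{60688122}{68545} \approx -885.38$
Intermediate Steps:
$M = -60695044$ ($M = \left(-22451 - 24023\right) \left(19423 - 18117\right) = \left(-46474\right) 1306 = -60695044$)
$\frac{M + 6922}{36687 + 31858} = \frac{-60695044 + 6922}{36687 + 31858} = - \frac{60688122}{68545}$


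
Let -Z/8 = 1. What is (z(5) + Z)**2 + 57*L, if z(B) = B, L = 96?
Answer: 5481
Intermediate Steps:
Z = -8 (Z = -8*1 = -8)
(z(5) + Z)**2 + 57*L = (5 - 8)**2 + 57*96 = (-3)**2 + 5472 = 9 + 5472 = 5481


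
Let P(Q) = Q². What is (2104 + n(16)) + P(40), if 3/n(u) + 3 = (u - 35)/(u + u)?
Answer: 425864/115 ≈ 3703.2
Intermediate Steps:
n(u) = 3/(-3 + (-35 + u)/(2*u)) (n(u) = 3/(-3 + (u - 35)/(u + u)) = 3/(-3 + (-35 + u)/((2*u))) = 3/(-3 + (-35 + u)*(1/(2*u))) = 3/(-3 + (-35 + u)/(2*u)))
(2104 + n(16)) + P(40) = (2104 - 6*16/(35 + 5*16)) + 40² = (2104 - 6*16/(35 + 80)) + 1600 = (2104 - 6*16/115) + 1600 = (2104 - 6*16*1/115) + 1600 = (2104 - 96/115) + 1600 = 241864/115 + 1600 = 425864/115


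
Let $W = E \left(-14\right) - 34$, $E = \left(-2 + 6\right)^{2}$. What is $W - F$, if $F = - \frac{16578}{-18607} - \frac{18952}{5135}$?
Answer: $- \frac{24383599976}{95546945} \approx -255.2$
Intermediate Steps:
$E = 16$ ($E = 4^{2} = 16$)
$F = - \frac{267511834}{95546945}$ ($F = \left(-16578\right) \left(- \frac{1}{18607}\right) - \frac{18952}{5135} = \frac{16578}{18607} - \frac{18952}{5135} = - \frac{267511834}{95546945} \approx -2.7998$)
$W = -258$ ($W = 16 \left(-14\right) - 34 = -224 - 34 = -258$)
$W - F = -258 - - \frac{267511834}{95546945} = -258 + \frac{267511834}{95546945} = - \frac{24383599976}{95546945}$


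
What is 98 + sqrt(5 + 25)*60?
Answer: 98 + 60*sqrt(30) ≈ 426.63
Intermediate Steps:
98 + sqrt(5 + 25)*60 = 98 + sqrt(30)*60 = 98 + 60*sqrt(30)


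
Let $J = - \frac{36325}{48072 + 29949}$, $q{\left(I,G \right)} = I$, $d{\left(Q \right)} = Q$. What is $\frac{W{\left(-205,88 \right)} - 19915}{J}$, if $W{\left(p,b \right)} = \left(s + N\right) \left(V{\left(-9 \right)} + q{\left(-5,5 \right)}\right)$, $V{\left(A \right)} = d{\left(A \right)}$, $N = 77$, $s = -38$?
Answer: $\frac{1596387681}{36325} \approx 43947.0$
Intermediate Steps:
$V{\left(A \right)} = A$
$J = - \frac{36325}{78021} \approx -0.46558$
$W{\left(p,b \right)} = -546$ ($W{\left(p,b \right)} = \left(-38 + 77\right) \left(-9 - 5\right) = 39 \left(-14\right) = -546$)
$\frac{W{\left(-205,88 \right)} - 19915}{J} = \frac{-546 - 19915}{- \frac{36325}{78021}} = \left(-20461\right) \left(- \frac{78021}{36325}\right) = \frac{1596387681}{36325}$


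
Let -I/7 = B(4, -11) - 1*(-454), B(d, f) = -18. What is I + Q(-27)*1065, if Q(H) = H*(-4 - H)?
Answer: -664417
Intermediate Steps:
I = -3052 (I = -7*(-18 - 1*(-454)) = -7*(-18 + 454) = -7*436 = -3052)
I + Q(-27)*1065 = -3052 - 1*(-27)*(4 - 27)*1065 = -3052 - 1*(-27)*(-23)*1065 = -3052 - 621*1065 = -3052 - 661365 = -664417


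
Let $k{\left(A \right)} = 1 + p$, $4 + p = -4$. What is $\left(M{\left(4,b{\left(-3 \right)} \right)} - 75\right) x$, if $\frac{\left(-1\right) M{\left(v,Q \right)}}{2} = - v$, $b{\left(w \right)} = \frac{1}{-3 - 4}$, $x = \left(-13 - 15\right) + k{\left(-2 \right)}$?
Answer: $2345$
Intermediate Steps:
$p = -8$ ($p = -4 - 4 = -8$)
$k{\left(A \right)} = -7$ ($k{\left(A \right)} = 1 - 8 = -7$)
$x = -35$ ($x = \left(-13 - 15\right) - 7 = -28 - 7 = -35$)
$b{\left(w \right)} = - \frac{1}{7}$ ($b{\left(w \right)} = \frac{1}{-7} = - \frac{1}{7}$)
$M{\left(v,Q \right)} = 2 v$ ($M{\left(v,Q \right)} = - 2 \left(- v\right) = 2 v$)
$\left(M{\left(4,b{\left(-3 \right)} \right)} - 75\right) x = \left(2 \cdot 4 - 75\right) \left(-35\right) = \left(8 - 75\right) \left(-35\right) = \left(-67\right) \left(-35\right) = 2345$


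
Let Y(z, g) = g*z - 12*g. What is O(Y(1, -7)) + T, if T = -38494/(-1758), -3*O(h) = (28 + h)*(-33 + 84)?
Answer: -1549768/879 ≈ -1763.1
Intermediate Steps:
Y(z, g) = -12*g + g*z
O(h) = -476 - 17*h (O(h) = -(28 + h)*(-33 + 84)/3 = -(28 + h)*51/3 = -(1428 + 51*h)/3 = -476 - 17*h)
T = 19247/879 (T = -38494*(-1/1758) = 19247/879 ≈ 21.896)
O(Y(1, -7)) + T = (-476 - (-119)*(-12 + 1)) + 19247/879 = (-476 - (-119)*(-11)) + 19247/879 = (-476 - 17*77) + 19247/879 = (-476 - 1309) + 19247/879 = -1785 + 19247/879 = -1549768/879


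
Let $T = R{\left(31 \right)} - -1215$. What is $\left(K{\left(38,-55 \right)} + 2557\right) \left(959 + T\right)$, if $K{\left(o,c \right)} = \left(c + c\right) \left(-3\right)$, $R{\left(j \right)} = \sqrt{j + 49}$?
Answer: $6276338 + 11548 \sqrt{5} \approx 6.3022 \cdot 10^{6}$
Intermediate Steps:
$R{\left(j \right)} = \sqrt{49 + j}$
$K{\left(o,c \right)} = - 6 c$ ($K{\left(o,c \right)} = 2 c \left(-3\right) = - 6 c$)
$T = 1215 + 4 \sqrt{5}$ ($T = \sqrt{49 + 31} - -1215 = \sqrt{80} + 1215 = 4 \sqrt{5} + 1215 = 1215 + 4 \sqrt{5} \approx 1223.9$)
$\left(K{\left(38,-55 \right)} + 2557\right) \left(959 + T\right) = \left(\left(-6\right) \left(-55\right) + 2557\right) \left(959 + \left(1215 + 4 \sqrt{5}\right)\right) = \left(330 + 2557\right) \left(2174 + 4 \sqrt{5}\right) = 2887 \left(2174 + 4 \sqrt{5}\right) = 6276338 + 11548 \sqrt{5}$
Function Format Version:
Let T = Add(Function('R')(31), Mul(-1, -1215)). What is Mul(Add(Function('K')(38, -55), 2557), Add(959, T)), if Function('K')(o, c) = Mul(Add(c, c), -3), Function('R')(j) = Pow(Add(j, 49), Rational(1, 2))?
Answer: Add(6276338, Mul(11548, Pow(5, Rational(1, 2)))) ≈ 6.3022e+6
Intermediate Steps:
Function('R')(j) = Pow(Add(49, j), Rational(1, 2))
Function('K')(o, c) = Mul(-6, c) (Function('K')(o, c) = Mul(Mul(2, c), -3) = Mul(-6, c))
T = Add(1215, Mul(4, Pow(5, Rational(1, 2)))) (T = Add(Pow(Add(49, 31), Rational(1, 2)), Mul(-1, -1215)) = Add(Pow(80, Rational(1, 2)), 1215) = Add(Mul(4, Pow(5, Rational(1, 2))), 1215) = Add(1215, Mul(4, Pow(5, Rational(1, 2)))) ≈ 1223.9)
Mul(Add(Function('K')(38, -55), 2557), Add(959, T)) = Mul(Add(Mul(-6, -55), 2557), Add(959, Add(1215, Mul(4, Pow(5, Rational(1, 2)))))) = Mul(Add(330, 2557), Add(2174, Mul(4, Pow(5, Rational(1, 2))))) = Mul(2887, Add(2174, Mul(4, Pow(5, Rational(1, 2))))) = Add(6276338, Mul(11548, Pow(5, Rational(1, 2))))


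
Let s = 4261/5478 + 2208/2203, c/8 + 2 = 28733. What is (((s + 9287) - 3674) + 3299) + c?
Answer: 2881385280247/12068034 ≈ 2.3876e+5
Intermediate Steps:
c = 229848 (c = -16 + 8*28733 = -16 + 229864 = 229848)
s = 21482407/12068034 (s = 4261*(1/5478) + 2208*(1/2203) = 4261/5478 + 2208/2203 = 21482407/12068034 ≈ 1.7801)
(((s + 9287) - 3674) + 3299) + c = (((21482407/12068034 + 9287) - 3674) + 3299) + 229848 = ((112097314165/12068034 - 3674) + 3299) + 229848 = (67759357249/12068034 + 3299) + 229848 = 107571801415/12068034 + 229848 = 2881385280247/12068034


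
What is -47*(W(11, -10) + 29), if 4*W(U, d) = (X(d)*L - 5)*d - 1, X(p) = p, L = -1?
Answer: -3055/4 ≈ -763.75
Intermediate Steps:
W(U, d) = -¼ + d*(-5 - d)/4 (W(U, d) = ((d*(-1) - 5)*d - 1)/4 = ((-d - 5)*d - 1)/4 = ((-5 - d)*d - 1)/4 = (d*(-5 - d) - 1)/4 = (-1 + d*(-5 - d))/4 = -¼ + d*(-5 - d)/4)
-47*(W(11, -10) + 29) = -47*((-¼ - 5/4*(-10) - ¼*(-10)²) + 29) = -47*((-¼ + 25/2 - ¼*100) + 29) = -47*((-¼ + 25/2 - 25) + 29) = -47*(-51/4 + 29) = -47*65/4 = -3055/4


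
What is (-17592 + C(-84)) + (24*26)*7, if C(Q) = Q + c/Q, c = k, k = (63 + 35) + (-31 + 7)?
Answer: -558973/42 ≈ -13309.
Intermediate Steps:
k = 74 (k = 98 - 24 = 74)
c = 74
C(Q) = Q + 74/Q
(-17592 + C(-84)) + (24*26)*7 = (-17592 + (-84 + 74/(-84))) + (24*26)*7 = (-17592 + (-84 + 74*(-1/84))) + 624*7 = (-17592 + (-84 - 37/42)) + 4368 = (-17592 - 3565/42) + 4368 = -742429/42 + 4368 = -558973/42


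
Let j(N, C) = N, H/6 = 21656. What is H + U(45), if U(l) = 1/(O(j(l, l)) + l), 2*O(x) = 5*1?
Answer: 12343922/95 ≈ 1.2994e+5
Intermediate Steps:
H = 129936 (H = 6*21656 = 129936)
O(x) = 5/2 (O(x) = (5*1)/2 = (½)*5 = 5/2)
U(l) = 1/(5/2 + l)
H + U(45) = 129936 + 2/(5 + 2*45) = 129936 + 2/(5 + 90) = 129936 + 2/95 = 12343922/95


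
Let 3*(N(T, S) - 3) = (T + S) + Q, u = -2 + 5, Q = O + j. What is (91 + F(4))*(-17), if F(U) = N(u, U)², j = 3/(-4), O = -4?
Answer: -28577/16 ≈ -1786.1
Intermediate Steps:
j = -¾ (j = 3*(-¼) = -¾ ≈ -0.75000)
Q = -19/4 (Q = -4 - ¾ = -19/4 ≈ -4.7500)
u = 3
N(T, S) = 17/12 + S/3 + T/3 (N(T, S) = 3 + ((T + S) - 19/4)/3 = 3 + ((S + T) - 19/4)/3 = 3 + (-19/4 + S + T)/3 = 3 + (-19/12 + S/3 + T/3) = 17/12 + S/3 + T/3)
F(U) = (29/12 + U/3)² (F(U) = (17/12 + U/3 + (⅓)*3)² = (17/12 + U/3 + 1)² = (29/12 + U/3)²)
(91 + F(4))*(-17) = (91 + (29 + 4*4)²/144)*(-17) = (91 + (29 + 16)²/144)*(-17) = (91 + (1/144)*45²)*(-17) = (91 + (1/144)*2025)*(-17) = (91 + 225/16)*(-17) = (1681/16)*(-17) = -28577/16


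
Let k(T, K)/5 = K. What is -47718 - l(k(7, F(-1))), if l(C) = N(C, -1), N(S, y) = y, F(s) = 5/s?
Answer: -47717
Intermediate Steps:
k(T, K) = 5*K
l(C) = -1
-47718 - l(k(7, F(-1))) = -47718 - 1*(-1) = -47718 + 1 = -47717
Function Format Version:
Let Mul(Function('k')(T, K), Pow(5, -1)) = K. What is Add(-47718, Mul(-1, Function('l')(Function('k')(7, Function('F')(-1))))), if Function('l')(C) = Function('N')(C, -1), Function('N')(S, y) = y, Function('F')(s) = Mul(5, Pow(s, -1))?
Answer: -47717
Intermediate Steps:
Function('k')(T, K) = Mul(5, K)
Function('l')(C) = -1
Add(-47718, Mul(-1, Function('l')(Function('k')(7, Function('F')(-1))))) = Add(-47718, Mul(-1, -1)) = Add(-47718, 1) = -47717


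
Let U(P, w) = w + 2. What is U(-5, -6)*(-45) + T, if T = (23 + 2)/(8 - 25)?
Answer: 3035/17 ≈ 178.53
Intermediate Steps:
U(P, w) = 2 + w
T = -25/17 (T = 25/(-17) = 25*(-1/17) = -25/17 ≈ -1.4706)
U(-5, -6)*(-45) + T = (2 - 6)*(-45) - 25/17 = -4*(-45) - 25/17 = 180 - 25/17 = 3035/17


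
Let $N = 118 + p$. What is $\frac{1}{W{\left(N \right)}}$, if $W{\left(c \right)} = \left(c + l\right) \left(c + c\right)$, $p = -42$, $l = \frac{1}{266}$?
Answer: $\frac{7}{80868} \approx 8.6561 \cdot 10^{-5}$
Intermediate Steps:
$l = \frac{1}{266} \approx 0.0037594$
$N = 76$ ($N = 118 - 42 = 76$)
$W{\left(c \right)} = 2 c \left(\frac{1}{266} + c\right)$ ($W{\left(c \right)} = \left(c + \frac{1}{266}\right) \left(c + c\right) = \left(\frac{1}{266} + c\right) 2 c = 2 c \left(\frac{1}{266} + c\right)$)
$\frac{1}{W{\left(N \right)}} = \frac{1}{\frac{1}{133} \cdot 76 \left(1 + 266 \cdot 76\right)} = \frac{1}{\frac{1}{133} \cdot 76 \left(1 + 20216\right)} = \frac{1}{\frac{1}{133} \cdot 76 \cdot 20217} = \frac{1}{\frac{80868}{7}} = \frac{7}{80868}$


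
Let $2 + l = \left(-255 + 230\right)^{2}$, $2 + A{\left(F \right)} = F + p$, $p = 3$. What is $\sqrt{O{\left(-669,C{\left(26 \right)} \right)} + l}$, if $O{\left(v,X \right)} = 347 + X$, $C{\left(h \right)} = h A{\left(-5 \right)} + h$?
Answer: $2 \sqrt{223} \approx 29.866$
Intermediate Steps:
$A{\left(F \right)} = 1 + F$ ($A{\left(F \right)} = -2 + \left(F + 3\right) = -2 + \left(3 + F\right) = 1 + F$)
$C{\left(h \right)} = - 3 h$ ($C{\left(h \right)} = h \left(1 - 5\right) + h = h \left(-4\right) + h = - 4 h + h = - 3 h$)
$l = 623$ ($l = -2 + \left(-255 + 230\right)^{2} = -2 + \left(-25\right)^{2} = -2 + 625 = 623$)
$\sqrt{O{\left(-669,C{\left(26 \right)} \right)} + l} = \sqrt{\left(347 - 78\right) + 623} = \sqrt{269 + 623} = \sqrt{892} = 2 \sqrt{223}$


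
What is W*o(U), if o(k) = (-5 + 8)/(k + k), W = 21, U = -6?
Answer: -21/4 ≈ -5.2500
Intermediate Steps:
o(k) = 3/(2*k) (o(k) = 3/((2*k)) = 3*(1/(2*k)) = 3/(2*k))
W*o(U) = 21*((3/2)/(-6)) = 21*((3/2)*(-⅙)) = 21*(-¼) = -21/4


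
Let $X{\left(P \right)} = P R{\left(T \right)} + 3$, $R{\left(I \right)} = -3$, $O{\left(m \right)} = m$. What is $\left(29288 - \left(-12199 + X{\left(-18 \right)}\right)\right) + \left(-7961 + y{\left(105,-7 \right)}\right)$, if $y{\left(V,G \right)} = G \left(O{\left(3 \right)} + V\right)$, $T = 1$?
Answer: $32713$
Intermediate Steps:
$y{\left(V,G \right)} = G \left(3 + V\right)$
$X{\left(P \right)} = 3 - 3 P$ ($X{\left(P \right)} = P \left(-3\right) + 3 = - 3 P + 3 = 3 - 3 P$)
$\left(29288 - \left(-12199 + X{\left(-18 \right)}\right)\right) + \left(-7961 + y{\left(105,-7 \right)}\right) = \left(29288 + \left(12199 - \left(3 - -54\right)\right)\right) - \left(7961 + 7 \left(3 + 105\right)\right) = \left(29288 + \left(12199 - \left(3 + 54\right)\right)\right) - 8717 = \left(29288 + \left(12199 - 57\right)\right) - 8717 = \left(29288 + 12142\right) - 8717 = 41430 - 8717 = 32713$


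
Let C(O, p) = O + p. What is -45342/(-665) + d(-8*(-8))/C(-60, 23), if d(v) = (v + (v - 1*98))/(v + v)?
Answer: 107359881/1574720 ≈ 68.177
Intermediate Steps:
d(v) = (-98 + 2*v)/(2*v) (d(v) = (v + (v - 98))/((2*v)) = (v + (-98 + v))*(1/(2*v)) = (-98 + 2*v)*(1/(2*v)) = (-98 + 2*v)/(2*v))
-45342/(-665) + d(-8*(-8))/C(-60, 23) = -45342/(-665) + ((-49 - 8*(-8))/((-8*(-8))))/(-60 + 23) = -45342*(-1/665) + ((-49 + 64)/64)/(-37) = 45342/665 + ((1/64)*15)*(-1/37) = 45342/665 + (15/64)*(-1/37) = 45342/665 - 15/2368 = 107359881/1574720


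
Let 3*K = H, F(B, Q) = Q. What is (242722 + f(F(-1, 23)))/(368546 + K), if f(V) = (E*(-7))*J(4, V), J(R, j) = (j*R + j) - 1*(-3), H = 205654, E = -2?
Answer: 366561/655646 ≈ 0.55908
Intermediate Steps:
J(R, j) = 3 + j + R*j (J(R, j) = (R*j + j) + 3 = (j + R*j) + 3 = 3 + j + R*j)
f(V) = 42 + 70*V (f(V) = (-2*(-7))*(3 + V + 4*V) = 14*(3 + 5*V) = 42 + 70*V)
K = 205654/3 (K = (1/3)*205654 = 205654/3 ≈ 68551.)
(242722 + f(F(-1, 23)))/(368546 + K) = (242722 + (42 + 70*23))/(368546 + 205654/3) = (242722 + (42 + 1610))/(1311292/3) = (242722 + 1652)*(3/1311292) = 244374*(3/1311292) = 366561/655646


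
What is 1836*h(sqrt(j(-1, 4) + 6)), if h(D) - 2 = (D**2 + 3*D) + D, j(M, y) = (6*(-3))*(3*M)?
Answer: 113832 + 14688*sqrt(15) ≈ 1.7072e+5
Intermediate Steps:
j(M, y) = -54*M
h(D) = 2 + D**2 + 4*D (h(D) = 2 + ((D**2 + 3*D) + D) = 2 + (D**2 + 4*D) = 2 + D**2 + 4*D)
1836*h(sqrt(j(-1, 4) + 6)) = 1836*(2 + (sqrt(-54*(-1) + 6))**2 + 4*sqrt(-54*(-1) + 6)) = 1836*(2 + (sqrt(54 + 6))**2 + 4*sqrt(54 + 6)) = 1836*(2 + (sqrt(60))**2 + 4*sqrt(60)) = 1836*(2 + (2*sqrt(15))**2 + 4*(2*sqrt(15))) = 1836*(2 + 60 + 8*sqrt(15)) = 1836*(62 + 8*sqrt(15)) = 113832 + 14688*sqrt(15)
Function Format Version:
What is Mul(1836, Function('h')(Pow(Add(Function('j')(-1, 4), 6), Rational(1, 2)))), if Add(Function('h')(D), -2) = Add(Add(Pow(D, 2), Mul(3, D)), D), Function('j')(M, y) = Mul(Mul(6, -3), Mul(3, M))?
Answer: Add(113832, Mul(14688, Pow(15, Rational(1, 2)))) ≈ 1.7072e+5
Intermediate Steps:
Function('j')(M, y) = Mul(-54, M) (Function('j')(M, y) = Mul(-18, Mul(3, M)) = Mul(-54, M))
Function('h')(D) = Add(2, Pow(D, 2), Mul(4, D)) (Function('h')(D) = Add(2, Add(Add(Pow(D, 2), Mul(3, D)), D)) = Add(2, Add(Pow(D, 2), Mul(4, D))) = Add(2, Pow(D, 2), Mul(4, D)))
Mul(1836, Function('h')(Pow(Add(Function('j')(-1, 4), 6), Rational(1, 2)))) = Mul(1836, Add(2, Pow(Pow(Add(Mul(-54, -1), 6), Rational(1, 2)), 2), Mul(4, Pow(Add(Mul(-54, -1), 6), Rational(1, 2))))) = Mul(1836, Add(2, Pow(Pow(Add(54, 6), Rational(1, 2)), 2), Mul(4, Pow(Add(54, 6), Rational(1, 2))))) = Mul(1836, Add(2, Pow(Pow(60, Rational(1, 2)), 2), Mul(4, Pow(60, Rational(1, 2))))) = Mul(1836, Add(2, Pow(Mul(2, Pow(15, Rational(1, 2))), 2), Mul(4, Mul(2, Pow(15, Rational(1, 2)))))) = Mul(1836, Add(2, 60, Mul(8, Pow(15, Rational(1, 2))))) = Mul(1836, Add(62, Mul(8, Pow(15, Rational(1, 2))))) = Add(113832, Mul(14688, Pow(15, Rational(1, 2))))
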